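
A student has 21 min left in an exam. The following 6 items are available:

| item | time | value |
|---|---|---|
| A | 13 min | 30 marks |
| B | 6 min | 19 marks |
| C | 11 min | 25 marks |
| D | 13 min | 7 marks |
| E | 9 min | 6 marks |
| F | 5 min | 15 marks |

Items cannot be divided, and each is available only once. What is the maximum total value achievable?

This is a 0/1 knapsack; check combinations near the capacity.
- A+B: time 13+6=19, value 30+19=49
- A+F: time 13+5=18, value 30+15=45
- B+C: time 6+11=17, value 19+25=44
Best: 49 marks.

49 marks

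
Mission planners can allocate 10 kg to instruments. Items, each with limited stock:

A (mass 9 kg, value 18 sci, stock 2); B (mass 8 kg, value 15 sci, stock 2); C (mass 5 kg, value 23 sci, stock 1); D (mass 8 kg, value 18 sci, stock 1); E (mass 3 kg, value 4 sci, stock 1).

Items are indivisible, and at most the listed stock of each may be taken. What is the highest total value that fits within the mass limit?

27 sci

Top feasible selections:
- 1×C + 1×E: mass 8, value 27
- 1×C: mass 5, value 23
- 1×D: mass 8, value 18
- 1×A: mass 9, value 18
Best: 27 sci.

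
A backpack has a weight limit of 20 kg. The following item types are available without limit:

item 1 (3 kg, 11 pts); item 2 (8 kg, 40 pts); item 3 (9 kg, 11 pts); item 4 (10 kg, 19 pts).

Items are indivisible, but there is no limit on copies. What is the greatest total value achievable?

Best value-per-unit is item 2 at 40/8; filling with it alone gives 2×40 = 80.
Optimal mix: 1×item 1 + 2×item 2 → weight 19, value 91.

91 pts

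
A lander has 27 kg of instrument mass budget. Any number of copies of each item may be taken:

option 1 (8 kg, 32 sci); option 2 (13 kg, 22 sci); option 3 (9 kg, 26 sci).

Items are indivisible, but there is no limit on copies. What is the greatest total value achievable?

Best value-per-unit is option 1 at 32/8, and filling with it alone uses mass 3×8=24. No mix of the others beats 3×32 = 96.

96 sci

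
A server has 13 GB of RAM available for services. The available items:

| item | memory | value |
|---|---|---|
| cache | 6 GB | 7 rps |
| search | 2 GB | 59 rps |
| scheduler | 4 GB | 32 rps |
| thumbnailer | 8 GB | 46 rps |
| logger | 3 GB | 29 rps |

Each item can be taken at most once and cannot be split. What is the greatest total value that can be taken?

This is a 0/1 knapsack; check combinations near the capacity.
- search+thumbnailer+logger: memory 2+8+3=13, value 59+46+29=134
- search+scheduler+logger: memory 2+4+3=9, value 59+32+29=120
- search+thumbnailer: memory 2+8=10, value 59+46=105
- cache+search+scheduler: memory 6+2+4=12, value 7+59+32=98
Best: 134 rps.

134 rps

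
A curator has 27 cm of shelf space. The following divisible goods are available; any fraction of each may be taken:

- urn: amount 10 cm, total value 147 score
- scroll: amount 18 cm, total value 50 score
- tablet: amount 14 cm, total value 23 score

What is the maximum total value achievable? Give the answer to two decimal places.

194.22

Take in order of value per unit:
- urn (147/10 per unit): all 10 → value 147, running total 147.00
- scroll (50/18 per unit): 17 of 18 → value 17×50/18 = 47.2222, running total 194.22
Total 194.22.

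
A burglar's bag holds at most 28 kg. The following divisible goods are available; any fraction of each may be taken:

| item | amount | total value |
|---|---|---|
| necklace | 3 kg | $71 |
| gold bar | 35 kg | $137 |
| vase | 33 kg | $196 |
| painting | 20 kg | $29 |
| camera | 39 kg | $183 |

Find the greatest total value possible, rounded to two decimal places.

219.48

Take in order of value per unit:
- necklace (71/3 per unit): all 3 → value 71, running total 71.00
- vase (196/33 per unit): 25 of 33 → value 25×196/33 = 148.4848, running total 219.48
Total 219.48.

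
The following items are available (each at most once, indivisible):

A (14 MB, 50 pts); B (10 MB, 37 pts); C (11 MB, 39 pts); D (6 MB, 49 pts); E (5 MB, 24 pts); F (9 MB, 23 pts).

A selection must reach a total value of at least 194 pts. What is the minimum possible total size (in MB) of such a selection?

46

Subsets with value ≥ 194, sorted by total size:
- A+B+C+D+E: size 46, value 199
- A+B+C+D+F: size 50, value 198
Minimum size: 46 MB.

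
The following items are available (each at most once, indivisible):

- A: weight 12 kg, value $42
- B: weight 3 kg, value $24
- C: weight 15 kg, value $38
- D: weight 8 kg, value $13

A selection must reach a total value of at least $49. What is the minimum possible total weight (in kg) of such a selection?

15

Subsets with value ≥ 49, sorted by total weight:
- A+B: weight 15, value 66
- B+C: weight 18, value 62
- A+D: weight 20, value 55
Minimum weight: 15 kg.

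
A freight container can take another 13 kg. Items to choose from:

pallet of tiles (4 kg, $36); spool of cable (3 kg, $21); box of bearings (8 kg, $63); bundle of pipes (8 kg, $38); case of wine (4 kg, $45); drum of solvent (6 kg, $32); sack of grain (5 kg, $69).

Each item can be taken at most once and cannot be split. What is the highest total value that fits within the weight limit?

Check high-value combinations within 13 kg:
- pallet of tiles+case of wine+sack of grain: weight 4+4+5=13, value 36+45+69=150
- spool of cable+case of wine+sack of grain: weight 3+4+5=12, value 21+45+69=135
- box of bearings+sack of grain: weight 8+5=13, value 63+69=132
Best: $150.

$150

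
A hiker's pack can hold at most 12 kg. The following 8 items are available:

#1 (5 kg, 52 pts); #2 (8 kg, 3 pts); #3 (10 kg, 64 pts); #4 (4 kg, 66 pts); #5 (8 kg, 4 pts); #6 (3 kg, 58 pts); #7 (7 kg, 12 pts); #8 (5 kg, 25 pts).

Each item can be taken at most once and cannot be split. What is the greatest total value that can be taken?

176 pts

Check high-value combinations within 12 kg:
- #1+#4+#6: weight 5+4+3=12, value 52+66+58=176
- #4+#6+#8: weight 4+3+5=12, value 66+58+25=149
- #4+#6: weight 4+3=7, value 66+58=124
- #1+#4: weight 5+4=9, value 52+66=118
- #1+#6: weight 5+3=8, value 52+58=110
Best: 176 pts.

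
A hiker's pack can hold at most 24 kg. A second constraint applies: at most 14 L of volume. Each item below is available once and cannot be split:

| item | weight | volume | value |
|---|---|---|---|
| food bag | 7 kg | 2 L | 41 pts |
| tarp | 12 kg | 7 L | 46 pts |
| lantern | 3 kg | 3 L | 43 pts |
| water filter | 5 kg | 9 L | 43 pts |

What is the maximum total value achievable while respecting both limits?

Feasible sets respecting both limits:
- food bag+tarp+lantern: weight 22, volume 12, value 130
- food bag+lantern+water filter: weight 15, volume 14, value 127
- tarp+lantern: weight 15, volume 10, value 89
Best: 130 pts.

130 pts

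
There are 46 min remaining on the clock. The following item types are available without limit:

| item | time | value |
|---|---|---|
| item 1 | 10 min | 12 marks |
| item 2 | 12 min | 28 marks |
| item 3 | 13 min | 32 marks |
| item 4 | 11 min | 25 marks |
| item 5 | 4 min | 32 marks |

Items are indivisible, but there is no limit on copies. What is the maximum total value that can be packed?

352 marks

Best value-per-unit is item 5 at 32/4, and filling with it alone uses time 11×4=44. No mix of the others beats 11×32 = 352.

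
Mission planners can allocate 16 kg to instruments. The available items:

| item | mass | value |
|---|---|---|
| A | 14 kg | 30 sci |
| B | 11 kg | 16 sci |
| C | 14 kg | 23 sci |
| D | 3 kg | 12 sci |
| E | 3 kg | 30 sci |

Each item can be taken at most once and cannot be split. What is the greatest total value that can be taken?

46 sci

Check high-value combinations within 16 kg:
- B+E: mass 11+3=14, value 16+30=46
- D+E: mass 3+3=6, value 12+30=42
- E: mass 3, value 30
Best: 46 sci.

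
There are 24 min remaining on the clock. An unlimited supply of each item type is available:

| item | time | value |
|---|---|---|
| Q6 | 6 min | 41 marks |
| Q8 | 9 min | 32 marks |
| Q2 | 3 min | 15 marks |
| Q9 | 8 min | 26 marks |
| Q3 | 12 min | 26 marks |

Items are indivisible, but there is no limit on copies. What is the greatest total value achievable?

164 marks

Best value-per-unit is Q6 at 41/6, and filling with it alone uses time 4×6=24. No mix of the others beats 4×41 = 164.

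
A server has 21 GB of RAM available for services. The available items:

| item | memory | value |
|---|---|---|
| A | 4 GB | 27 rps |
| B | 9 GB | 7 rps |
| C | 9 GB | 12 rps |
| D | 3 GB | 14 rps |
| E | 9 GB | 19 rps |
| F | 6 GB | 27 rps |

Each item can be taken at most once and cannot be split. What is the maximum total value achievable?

Check high-value combinations within 21 GB:
- A+E+F: memory 4+9+6=19, value 27+19+27=73
- A+D+F: memory 4+3+6=13, value 27+14+27=68
- A+C+F: memory 4+9+6=19, value 27+12+27=66
- A+B+F: memory 4+9+6=19, value 27+7+27=61
- A+D+E: memory 4+3+9=16, value 27+14+19=60
Best: 73 rps.

73 rps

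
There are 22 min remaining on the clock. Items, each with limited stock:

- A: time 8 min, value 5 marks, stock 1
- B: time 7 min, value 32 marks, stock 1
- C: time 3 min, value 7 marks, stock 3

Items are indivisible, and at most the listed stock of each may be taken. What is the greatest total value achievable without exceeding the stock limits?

Top feasible selections:
- 1×B + 3×C: time 16, value 53
- 1×A + 1×B + 2×C: time 21, value 51
- 1×B + 2×C: time 13, value 46
- 1×A + 1×B + 1×C: time 18, value 44
Best: 53 marks.

53 marks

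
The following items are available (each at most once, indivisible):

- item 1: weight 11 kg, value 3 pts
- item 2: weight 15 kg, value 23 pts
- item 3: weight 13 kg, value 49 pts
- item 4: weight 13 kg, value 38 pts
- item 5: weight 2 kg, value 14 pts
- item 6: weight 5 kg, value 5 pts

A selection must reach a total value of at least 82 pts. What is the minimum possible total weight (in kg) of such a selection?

Subsets with value ≥ 82, sorted by total weight:
- item 3+item 4: weight 26, value 87
- item 3+item 4+item 5: weight 28, value 101
- item 2+item 3+item 5: weight 30, value 86
Minimum weight: 26 kg.

26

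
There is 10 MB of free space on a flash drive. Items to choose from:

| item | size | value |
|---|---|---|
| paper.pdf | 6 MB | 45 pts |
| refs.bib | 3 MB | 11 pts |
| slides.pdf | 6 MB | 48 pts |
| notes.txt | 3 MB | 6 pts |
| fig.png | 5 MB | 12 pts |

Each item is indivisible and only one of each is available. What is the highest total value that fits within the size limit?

Check high-value combinations within 10 MB:
- refs.bib+slides.pdf: size 3+6=9, value 11+48=59
- paper.pdf+refs.bib: size 6+3=9, value 45+11=56
- slides.pdf+notes.txt: size 6+3=9, value 48+6=54
- paper.pdf+notes.txt: size 6+3=9, value 45+6=51
- slides.pdf: size 6, value 48
Best: 59 pts.

59 pts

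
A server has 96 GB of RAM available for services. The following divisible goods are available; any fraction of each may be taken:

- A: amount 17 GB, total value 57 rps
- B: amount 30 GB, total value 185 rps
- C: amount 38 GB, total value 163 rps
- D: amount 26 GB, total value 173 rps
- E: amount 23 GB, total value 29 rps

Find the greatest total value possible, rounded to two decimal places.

Take in order of value per unit:
- D (173/26 per unit): all 26 → value 173, running total 173.00
- B (185/30 per unit): all 30 → value 185, running total 358.00
- C (163/38 per unit): all 38 → value 163, running total 521.00
- A (57/17 per unit): 2 of 17 → value 2×57/17 = 6.7059, running total 527.71
Total 527.71.

527.71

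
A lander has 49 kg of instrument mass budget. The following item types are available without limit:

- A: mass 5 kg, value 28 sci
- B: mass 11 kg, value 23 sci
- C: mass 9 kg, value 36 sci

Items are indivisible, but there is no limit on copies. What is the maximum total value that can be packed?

Best value-per-unit is A at 28/5; filling with it alone gives 9×28 = 252.
Optimal mix: 8×A + 1×C → mass 49, value 260.

260 sci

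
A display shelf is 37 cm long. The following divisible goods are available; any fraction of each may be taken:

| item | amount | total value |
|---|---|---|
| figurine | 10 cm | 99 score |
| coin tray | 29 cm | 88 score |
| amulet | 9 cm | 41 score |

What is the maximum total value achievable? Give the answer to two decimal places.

Take in order of value per unit:
- figurine (99/10 per unit): all 10 → value 99, running total 99.00
- amulet (41/9 per unit): all 9 → value 41, running total 140.00
- coin tray (88/29 per unit): 18 of 29 → value 18×88/29 = 54.6207, running total 194.62
Total 194.62.

194.62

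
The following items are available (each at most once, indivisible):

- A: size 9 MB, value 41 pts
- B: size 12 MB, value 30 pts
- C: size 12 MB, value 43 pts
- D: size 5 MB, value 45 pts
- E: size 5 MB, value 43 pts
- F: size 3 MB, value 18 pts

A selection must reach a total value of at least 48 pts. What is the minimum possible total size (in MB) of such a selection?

Subsets with value ≥ 48, sorted by total size:
- D+F: size 8, value 63
- E+F: size 8, value 61
Minimum size: 8 MB.

8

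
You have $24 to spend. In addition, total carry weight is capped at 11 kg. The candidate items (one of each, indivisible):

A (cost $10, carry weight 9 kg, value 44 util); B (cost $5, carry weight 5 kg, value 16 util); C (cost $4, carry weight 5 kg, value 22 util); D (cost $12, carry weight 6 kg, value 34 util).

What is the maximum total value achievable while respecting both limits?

Feasible sets respecting both limits:
- C+D: cost 16, carry weight 11, value 56
- B+D: cost 17, carry weight 11, value 50
- A: cost 10, carry weight 9, value 44
Best: 56 util.

56 util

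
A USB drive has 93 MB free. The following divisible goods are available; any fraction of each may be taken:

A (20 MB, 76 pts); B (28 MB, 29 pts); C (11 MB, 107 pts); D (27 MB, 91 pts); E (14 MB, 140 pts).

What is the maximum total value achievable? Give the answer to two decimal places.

Take in order of value per unit:
- E (140/14 per unit): all 14 → value 140, running total 140.00
- C (107/11 per unit): all 11 → value 107, running total 247.00
- A (76/20 per unit): all 20 → value 76, running total 323.00
- D (91/27 per unit): all 27 → value 91, running total 414.00
- B (29/28 per unit): 21 of 28 → value 21×29/28 = 21.7500, running total 435.75
Total 435.75.

435.75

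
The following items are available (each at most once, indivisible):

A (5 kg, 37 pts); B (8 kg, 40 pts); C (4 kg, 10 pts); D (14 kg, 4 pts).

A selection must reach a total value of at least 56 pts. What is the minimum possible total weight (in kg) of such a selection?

13

Subsets with value ≥ 56, sorted by total weight:
- A+B: weight 13, value 77
- A+B+C: weight 17, value 87
Minimum weight: 13 kg.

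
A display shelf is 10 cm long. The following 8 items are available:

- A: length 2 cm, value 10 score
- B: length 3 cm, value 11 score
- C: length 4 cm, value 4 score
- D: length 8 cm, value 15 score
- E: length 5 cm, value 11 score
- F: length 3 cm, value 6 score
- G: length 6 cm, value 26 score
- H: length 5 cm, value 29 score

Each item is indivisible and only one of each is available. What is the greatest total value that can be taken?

Check high-value combinations within 10 cm:
- A+B+H: length 2+3+5=10, value 10+11+29=50
- A+F+H: length 2+3+5=10, value 10+6+29=45
- B+H: length 3+5=8, value 11+29=40
Best: 50 score.

50 score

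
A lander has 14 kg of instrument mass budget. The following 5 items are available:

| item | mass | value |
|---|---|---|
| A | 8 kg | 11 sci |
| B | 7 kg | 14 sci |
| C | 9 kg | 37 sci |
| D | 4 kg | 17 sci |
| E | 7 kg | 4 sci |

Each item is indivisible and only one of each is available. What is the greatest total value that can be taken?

Check high-value combinations within 14 kg:
- C+D: mass 9+4=13, value 37+17=54
- C: mass 9, value 37
- B+D: mass 7+4=11, value 14+17=31
- A+D: mass 8+4=12, value 11+17=28
- D+E: mass 4+7=11, value 17+4=21
Best: 54 sci.

54 sci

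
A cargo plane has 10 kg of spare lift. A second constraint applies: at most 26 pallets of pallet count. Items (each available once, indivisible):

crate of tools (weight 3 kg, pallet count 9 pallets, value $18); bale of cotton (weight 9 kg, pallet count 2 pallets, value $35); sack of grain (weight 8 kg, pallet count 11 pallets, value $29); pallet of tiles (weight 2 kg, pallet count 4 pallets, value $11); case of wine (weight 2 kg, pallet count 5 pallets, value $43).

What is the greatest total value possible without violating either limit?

Feasible sets respecting both limits:
- sack of grain+case of wine: weight 10, pallet count 16, value 72
- crate of tools+pallet of tiles+case of wine: weight 7, pallet count 18, value 72
- crate of tools+case of wine: weight 5, pallet count 14, value 61
- pallet of tiles+case of wine: weight 4, pallet count 9, value 54
Best: $72.

$72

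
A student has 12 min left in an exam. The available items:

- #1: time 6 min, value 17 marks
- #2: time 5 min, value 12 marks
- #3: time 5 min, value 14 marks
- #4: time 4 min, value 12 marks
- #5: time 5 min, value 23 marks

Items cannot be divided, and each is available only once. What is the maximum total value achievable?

Check high-value combinations within 12 min:
- #1+#5: time 6+5=11, value 17+23=40
- #3+#5: time 5+5=10, value 14+23=37
- #4+#5: time 4+5=9, value 12+23=35
Best: 40 marks.

40 marks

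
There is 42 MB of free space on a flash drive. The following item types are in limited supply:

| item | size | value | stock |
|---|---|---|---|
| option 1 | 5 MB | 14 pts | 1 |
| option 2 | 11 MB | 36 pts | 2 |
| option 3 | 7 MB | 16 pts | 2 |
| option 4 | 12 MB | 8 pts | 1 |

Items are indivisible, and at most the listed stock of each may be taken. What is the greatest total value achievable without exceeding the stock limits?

118 pts

Best selections within size 42 and stock limits:
- 1×option 1 + 2×option 2 + 2×option 3: size 41, value 118
- 2×option 2 + 2×option 3: size 36, value 104
Best: 118 pts.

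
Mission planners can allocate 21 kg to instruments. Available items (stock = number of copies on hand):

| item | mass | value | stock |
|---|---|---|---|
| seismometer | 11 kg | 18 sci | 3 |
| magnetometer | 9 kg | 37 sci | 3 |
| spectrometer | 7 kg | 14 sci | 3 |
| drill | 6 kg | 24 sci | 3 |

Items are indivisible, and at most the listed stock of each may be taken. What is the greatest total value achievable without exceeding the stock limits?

85 sci

Top feasible selections:
- 1×magnetometer + 2×drill: mass 21, value 85
- 2×magnetometer: mass 18, value 74
- 3×drill: mass 18, value 72
- 1×spectrometer + 2×drill: mass 19, value 62
Best: 85 sci.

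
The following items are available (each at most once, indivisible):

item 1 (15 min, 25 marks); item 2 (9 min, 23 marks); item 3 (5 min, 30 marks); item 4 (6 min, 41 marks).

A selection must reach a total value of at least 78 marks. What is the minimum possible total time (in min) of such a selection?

Subsets with value ≥ 78, sorted by total time:
- item 2+item 3+item 4: time 20, value 94
- item 1+item 3+item 4: time 26, value 96
Minimum time: 20 min.

20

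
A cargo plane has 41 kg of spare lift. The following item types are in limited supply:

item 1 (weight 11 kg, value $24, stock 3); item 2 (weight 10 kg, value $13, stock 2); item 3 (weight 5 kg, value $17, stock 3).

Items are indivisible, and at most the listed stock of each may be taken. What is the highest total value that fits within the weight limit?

$99

Best selections within weight 41 and stock limits:
- 2×item 1 + 3×item 3: weight 37, value 99
- 3×item 1 + 1×item 3: weight 38, value 89
Best: $99.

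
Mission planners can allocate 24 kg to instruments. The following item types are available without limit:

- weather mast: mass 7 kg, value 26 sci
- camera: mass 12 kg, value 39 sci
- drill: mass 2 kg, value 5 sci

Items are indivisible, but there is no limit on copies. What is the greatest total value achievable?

83 sci

Best value-per-unit is weather mast at 26/7; filling with it alone gives 3×26 = 78.
Optimal mix: 3×weather mast + 1×drill → mass 23, value 83.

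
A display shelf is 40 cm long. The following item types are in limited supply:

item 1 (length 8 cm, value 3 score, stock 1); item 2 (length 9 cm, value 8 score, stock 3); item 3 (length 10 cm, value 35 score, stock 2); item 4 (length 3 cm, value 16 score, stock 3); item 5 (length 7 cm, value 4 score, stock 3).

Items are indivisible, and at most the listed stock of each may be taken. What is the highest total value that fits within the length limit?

Top feasible selections:
- 1×item 2 + 2×item 3 + 3×item 4: length 38, value 126
- 2×item 3 + 3×item 4 + 1×item 5: length 36, value 122
- 1×item 1 + 2×item 3 + 3×item 4: length 37, value 121
- 2×item 3 + 3×item 4: length 29, value 118
Best: 126 score.

126 score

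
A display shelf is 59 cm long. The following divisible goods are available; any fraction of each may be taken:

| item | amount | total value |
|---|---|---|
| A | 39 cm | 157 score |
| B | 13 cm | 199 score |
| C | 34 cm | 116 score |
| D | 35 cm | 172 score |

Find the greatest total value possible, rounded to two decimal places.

Take in order of value per unit:
- B (199/13 per unit): all 13 → value 199, running total 199.00
- D (172/35 per unit): all 35 → value 172, running total 371.00
- A (157/39 per unit): 11 of 39 → value 11×157/39 = 44.2821, running total 415.28
Total 415.28.

415.28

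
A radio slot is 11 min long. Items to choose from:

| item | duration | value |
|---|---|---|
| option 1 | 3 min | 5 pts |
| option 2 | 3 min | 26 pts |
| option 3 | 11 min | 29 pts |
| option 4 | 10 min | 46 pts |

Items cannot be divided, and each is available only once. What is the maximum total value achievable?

46 pts

This is a 0/1 knapsack; check combinations near the capacity.
- option 4: duration 10, value 46
- option 1+option 2: duration 3+3=6, value 5+26=31
- option 3: duration 11, value 29
Best: 46 pts.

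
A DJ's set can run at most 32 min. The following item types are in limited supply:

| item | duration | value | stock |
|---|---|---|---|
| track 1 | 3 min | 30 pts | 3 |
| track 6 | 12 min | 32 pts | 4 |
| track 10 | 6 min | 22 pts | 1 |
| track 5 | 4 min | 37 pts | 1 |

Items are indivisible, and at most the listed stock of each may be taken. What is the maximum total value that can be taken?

181 pts

Best selections within duration 32 and stock limits:
- 3×track 1 + 1×track 6 + 1×track 10 + 1×track 5: duration 31, value 181
- 3×track 1 + 1×track 6 + 1×track 5: duration 25, value 159
- 2×track 1 + 1×track 6 + 1×track 10 + 1×track 5: duration 28, value 151
Best: 181 pts.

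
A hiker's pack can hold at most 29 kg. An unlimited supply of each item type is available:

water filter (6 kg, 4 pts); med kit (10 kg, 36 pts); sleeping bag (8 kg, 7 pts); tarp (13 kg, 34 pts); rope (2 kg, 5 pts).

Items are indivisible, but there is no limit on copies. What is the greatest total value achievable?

92 pts

Best value-per-unit is med kit at 36/10; filling with it alone gives 2×36 = 72.
Optimal mix: 2×med kit + 4×rope → weight 28, value 92.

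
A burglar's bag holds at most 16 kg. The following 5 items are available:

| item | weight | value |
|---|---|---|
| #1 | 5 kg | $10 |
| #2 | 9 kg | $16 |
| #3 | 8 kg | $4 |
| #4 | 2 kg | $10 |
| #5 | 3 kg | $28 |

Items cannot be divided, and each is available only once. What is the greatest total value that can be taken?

Check high-value combinations within 16 kg:
- #2+#4+#5: weight 9+2+3=14, value 16+10+28=54
- #1+#4+#5: weight 5+2+3=10, value 10+10+28=48
- #2+#5: weight 9+3=12, value 16+28=44
Best: $54.

$54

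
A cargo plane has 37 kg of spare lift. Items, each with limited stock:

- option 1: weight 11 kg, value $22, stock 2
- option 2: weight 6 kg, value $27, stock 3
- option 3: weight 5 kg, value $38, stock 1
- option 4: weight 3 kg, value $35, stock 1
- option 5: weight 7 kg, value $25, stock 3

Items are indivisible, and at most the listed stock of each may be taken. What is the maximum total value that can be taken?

$179

Top feasible selections:
- 3×option 2 + 1×option 3 + 1×option 4 + 1×option 5: weight 33, value 179
- 2×option 2 + 1×option 3 + 1×option 4 + 2×option 5: weight 34, value 177
- 1×option 1 + 3×option 2 + 1×option 3 + 1×option 4: weight 37, value 176
- 1×option 2 + 1×option 3 + 1×option 4 + 3×option 5: weight 35, value 175
Best: $179.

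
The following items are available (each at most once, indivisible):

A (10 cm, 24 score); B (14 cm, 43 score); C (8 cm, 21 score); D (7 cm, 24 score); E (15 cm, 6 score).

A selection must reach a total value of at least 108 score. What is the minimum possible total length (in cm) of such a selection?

39

Subsets with value ≥ 108, sorted by total length:
- A+B+C+D: length 39, value 112
- A+B+C+D+E: length 54, value 118
Minimum length: 39 cm.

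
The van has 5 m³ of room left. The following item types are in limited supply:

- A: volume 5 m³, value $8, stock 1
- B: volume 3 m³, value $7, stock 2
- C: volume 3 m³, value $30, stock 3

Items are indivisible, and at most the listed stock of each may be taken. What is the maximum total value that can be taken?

$30

Best selections within volume 5 and stock limits:
- 1×C: volume 3, value 30
- 1×A: volume 5, value 8
- 1×B: volume 3, value 7
Best: $30.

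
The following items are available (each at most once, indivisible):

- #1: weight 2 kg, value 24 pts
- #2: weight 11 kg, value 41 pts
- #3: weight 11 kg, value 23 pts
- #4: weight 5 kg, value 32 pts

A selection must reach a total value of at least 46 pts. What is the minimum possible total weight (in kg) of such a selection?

7

Subsets with value ≥ 46, sorted by total weight:
- #1+#4: weight 7, value 56
- #1+#2: weight 13, value 65
Minimum weight: 7 kg.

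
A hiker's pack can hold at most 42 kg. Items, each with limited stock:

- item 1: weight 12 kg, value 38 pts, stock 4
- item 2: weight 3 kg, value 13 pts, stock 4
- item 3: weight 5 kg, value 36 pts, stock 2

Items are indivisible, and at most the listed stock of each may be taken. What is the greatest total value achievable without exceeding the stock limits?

Top feasible selections:
- 2×item 1 + 2×item 2 + 2×item 3: weight 40, value 174
- 2×item 1 + 4×item 2 + 1×item 3: weight 41, value 164
- 1×item 1 + 4×item 2 + 2×item 3: weight 34, value 162
- 2×item 1 + 1×item 2 + 2×item 3: weight 37, value 161
Best: 174 pts.

174 pts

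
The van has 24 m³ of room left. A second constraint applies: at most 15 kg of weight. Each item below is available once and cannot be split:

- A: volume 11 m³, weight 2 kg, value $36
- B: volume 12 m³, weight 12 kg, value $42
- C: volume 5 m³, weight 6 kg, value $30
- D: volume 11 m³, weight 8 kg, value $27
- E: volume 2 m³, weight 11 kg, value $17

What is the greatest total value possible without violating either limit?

Feasible sets respecting both limits:
- A+B: volume 23, weight 14, value 78
- A+C: volume 16, weight 8, value 66
- A+D: volume 22, weight 10, value 63
- C+D: volume 16, weight 14, value 57
Best: $78.

$78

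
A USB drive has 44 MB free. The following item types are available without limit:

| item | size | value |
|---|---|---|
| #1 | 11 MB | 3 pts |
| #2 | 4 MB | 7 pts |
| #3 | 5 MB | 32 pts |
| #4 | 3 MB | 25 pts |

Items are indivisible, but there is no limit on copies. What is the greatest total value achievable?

Best value-per-unit is #4 at 25/3; filling with it alone gives 14×25 = 350.
Optimal mix: 1×#3 + 13×#4 → size 44, value 357.

357 pts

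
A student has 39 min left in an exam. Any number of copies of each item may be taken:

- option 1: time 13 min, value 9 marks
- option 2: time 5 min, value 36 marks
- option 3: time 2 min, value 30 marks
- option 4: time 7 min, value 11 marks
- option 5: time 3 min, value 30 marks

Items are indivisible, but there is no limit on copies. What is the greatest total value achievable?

570 marks

Best value-per-unit is option 3 at 30/2, and filling with it alone uses time 19×2=38. No mix of the others beats 19×30 = 570.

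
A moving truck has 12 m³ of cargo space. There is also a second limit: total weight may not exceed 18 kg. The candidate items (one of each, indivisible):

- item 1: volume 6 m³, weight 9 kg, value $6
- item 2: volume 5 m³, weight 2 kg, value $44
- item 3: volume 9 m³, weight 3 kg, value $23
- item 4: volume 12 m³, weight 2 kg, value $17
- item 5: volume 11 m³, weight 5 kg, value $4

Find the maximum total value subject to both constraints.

$50

Feasible sets respecting both limits:
- item 1+item 2: volume 11, weight 11, value 50
- item 2: volume 5, weight 2, value 44
- item 3: volume 9, weight 3, value 23
- item 4: volume 12, weight 2, value 17
Best: $50.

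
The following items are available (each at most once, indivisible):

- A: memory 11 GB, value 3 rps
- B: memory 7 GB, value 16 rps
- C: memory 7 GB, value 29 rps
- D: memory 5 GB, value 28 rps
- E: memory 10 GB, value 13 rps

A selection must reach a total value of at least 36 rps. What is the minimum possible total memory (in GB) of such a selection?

12

Subsets with value ≥ 36, sorted by total memory:
- C+D: memory 12, value 57
- B+D: memory 12, value 44
- B+C: memory 14, value 45
- D+E: memory 15, value 41
Minimum memory: 12 GB.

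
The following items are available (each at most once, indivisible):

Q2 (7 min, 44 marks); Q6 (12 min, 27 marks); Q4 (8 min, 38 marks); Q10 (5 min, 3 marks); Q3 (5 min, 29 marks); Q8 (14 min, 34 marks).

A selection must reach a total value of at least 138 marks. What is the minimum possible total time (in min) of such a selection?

Subsets with value ≥ 138, sorted by total time:
- Q2+Q6+Q4+Q3: time 32, value 138
- Q2+Q4+Q3+Q8: time 34, value 145
Minimum time: 32 min.

32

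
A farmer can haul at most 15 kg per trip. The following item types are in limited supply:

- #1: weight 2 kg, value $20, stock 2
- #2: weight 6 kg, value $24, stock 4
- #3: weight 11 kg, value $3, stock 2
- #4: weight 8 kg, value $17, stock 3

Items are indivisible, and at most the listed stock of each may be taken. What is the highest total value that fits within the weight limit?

$68

Top feasible selections:
- 1×#1 + 2×#2: weight 14, value 68
- 2×#1 + 1×#2: weight 10, value 64
- 2×#1 + 1×#4: weight 12, value 57
Best: $68.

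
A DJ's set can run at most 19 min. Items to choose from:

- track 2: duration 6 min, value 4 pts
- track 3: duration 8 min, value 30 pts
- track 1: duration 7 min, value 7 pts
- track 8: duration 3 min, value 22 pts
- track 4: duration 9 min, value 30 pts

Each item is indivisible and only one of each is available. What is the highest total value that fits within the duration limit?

Check high-value combinations within 19 min:
- track 3+track 4: duration 8+9=17, value 30+30=60
- track 3+track 1+track 8: duration 8+7+3=18, value 30+7+22=59
- track 1+track 8+track 4: duration 7+3+9=19, value 7+22+30=59
- track 2+track 3+track 8: duration 6+8+3=17, value 4+30+22=56
- track 2+track 8+track 4: duration 6+3+9=18, value 4+22+30=56
Best: 60 pts.

60 pts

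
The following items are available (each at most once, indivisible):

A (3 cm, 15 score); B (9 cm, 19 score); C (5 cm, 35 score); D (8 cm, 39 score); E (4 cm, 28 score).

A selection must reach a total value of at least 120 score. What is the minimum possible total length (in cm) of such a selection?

26

Subsets with value ≥ 120, sorted by total length:
- B+C+D+E: length 26, value 121
- A+B+C+D+E: length 29, value 136
Minimum length: 26 cm.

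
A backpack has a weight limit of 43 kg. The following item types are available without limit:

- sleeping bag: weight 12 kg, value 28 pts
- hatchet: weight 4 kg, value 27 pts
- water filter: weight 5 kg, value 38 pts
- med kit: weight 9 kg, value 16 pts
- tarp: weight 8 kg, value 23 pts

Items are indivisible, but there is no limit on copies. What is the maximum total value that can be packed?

320 pts

Best value-per-unit is water filter at 38/5; filling with it alone gives 8×38 = 304.
Optimal mix: 2×hatchet + 7×water filter → weight 43, value 320.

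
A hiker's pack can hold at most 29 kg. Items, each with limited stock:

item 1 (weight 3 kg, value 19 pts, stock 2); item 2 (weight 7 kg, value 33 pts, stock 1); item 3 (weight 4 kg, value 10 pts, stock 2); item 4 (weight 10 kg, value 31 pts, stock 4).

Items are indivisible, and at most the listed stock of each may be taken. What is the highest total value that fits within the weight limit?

112 pts

Top feasible selections:
- 2×item 1 + 1×item 2 + 1×item 3 + 1×item 4: weight 27, value 112
- 1×item 1 + 1×item 2 + 2×item 3 + 1×item 4: weight 28, value 103
Best: 112 pts.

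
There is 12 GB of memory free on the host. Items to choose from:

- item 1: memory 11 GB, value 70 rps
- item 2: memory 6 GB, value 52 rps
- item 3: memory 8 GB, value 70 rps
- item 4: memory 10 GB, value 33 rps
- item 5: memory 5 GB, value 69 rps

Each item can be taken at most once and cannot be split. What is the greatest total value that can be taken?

121 rps

Check high-value combinations within 12 GB:
- item 2+item 5: memory 6+5=11, value 52+69=121
- item 3: memory 8, value 70
- item 1: memory 11, value 70
Best: 121 rps.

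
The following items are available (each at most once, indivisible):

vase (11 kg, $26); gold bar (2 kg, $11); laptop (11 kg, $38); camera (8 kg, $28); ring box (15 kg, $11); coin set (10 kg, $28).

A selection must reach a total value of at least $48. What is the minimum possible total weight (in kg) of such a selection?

13

Subsets with value ≥ 48, sorted by total weight:
- gold bar+laptop: weight 13, value 49
- camera+coin set: weight 18, value 56
- laptop+camera: weight 19, value 66
- vase+camera: weight 19, value 54
Minimum weight: 13 kg.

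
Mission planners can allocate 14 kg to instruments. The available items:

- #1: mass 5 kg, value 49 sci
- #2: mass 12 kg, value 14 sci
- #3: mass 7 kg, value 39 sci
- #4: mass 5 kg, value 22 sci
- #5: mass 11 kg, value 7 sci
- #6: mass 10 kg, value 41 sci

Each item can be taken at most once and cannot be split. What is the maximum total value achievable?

Check high-value combinations within 14 kg:
- #1+#3: mass 5+7=12, value 49+39=88
- #1+#4: mass 5+5=10, value 49+22=71
- #3+#4: mass 7+5=12, value 39+22=61
- #1: mass 5, value 49
Best: 88 sci.

88 sci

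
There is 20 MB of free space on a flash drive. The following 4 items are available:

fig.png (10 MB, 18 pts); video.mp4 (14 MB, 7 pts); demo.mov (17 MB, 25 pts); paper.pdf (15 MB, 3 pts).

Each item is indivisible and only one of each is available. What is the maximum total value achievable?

25 pts

This is a 0/1 knapsack; check combinations near the capacity.
- demo.mov: size 17, value 25
- fig.png: size 10, value 18
- video.mp4: size 14, value 7
- paper.pdf: size 15, value 3
Best: 25 pts.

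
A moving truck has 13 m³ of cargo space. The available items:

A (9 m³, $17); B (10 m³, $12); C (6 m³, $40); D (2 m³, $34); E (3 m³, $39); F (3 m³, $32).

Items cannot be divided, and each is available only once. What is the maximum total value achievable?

$113

Check high-value combinations within 13 m³:
- C+D+E: volume 6+2+3=11, value 40+34+39=113
- C+E+F: volume 6+3+3=12, value 40+39+32=111
- C+D+F: volume 6+2+3=11, value 40+34+32=106
- D+E+F: volume 2+3+3=8, value 34+39+32=105
Best: $113.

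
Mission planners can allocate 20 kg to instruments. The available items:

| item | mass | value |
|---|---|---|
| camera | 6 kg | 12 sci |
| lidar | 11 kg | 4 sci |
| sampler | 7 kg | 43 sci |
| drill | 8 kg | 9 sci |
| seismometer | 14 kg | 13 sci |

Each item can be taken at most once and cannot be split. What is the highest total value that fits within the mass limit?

55 sci

Check high-value combinations within 20 kg:
- camera+sampler: mass 6+7=13, value 12+43=55
- sampler+drill: mass 7+8=15, value 43+9=52
- lidar+sampler: mass 11+7=18, value 4+43=47
- sampler: mass 7, value 43
- camera+seismometer: mass 6+14=20, value 12+13=25
Best: 55 sci.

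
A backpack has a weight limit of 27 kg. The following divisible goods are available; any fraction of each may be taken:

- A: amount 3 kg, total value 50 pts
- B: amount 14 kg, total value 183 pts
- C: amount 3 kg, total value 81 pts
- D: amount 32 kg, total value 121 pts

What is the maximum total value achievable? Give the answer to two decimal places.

Take in order of value per unit:
- C (81/3 per unit): all 3 → value 81, running total 81.00
- A (50/3 per unit): all 3 → value 50, running total 131.00
- B (183/14 per unit): all 14 → value 183, running total 314.00
- D (121/32 per unit): 7 of 32 → value 7×121/32 = 26.4688, running total 340.47
Total 340.47.

340.47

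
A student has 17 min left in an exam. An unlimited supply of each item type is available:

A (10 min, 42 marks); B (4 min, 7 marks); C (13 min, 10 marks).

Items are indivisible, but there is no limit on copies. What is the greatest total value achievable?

49 marks

Best value-per-unit is A at 42/10; filling with it alone gives 1×42 = 42.
Optimal mix: 1×A + 1×B → time 14, value 49.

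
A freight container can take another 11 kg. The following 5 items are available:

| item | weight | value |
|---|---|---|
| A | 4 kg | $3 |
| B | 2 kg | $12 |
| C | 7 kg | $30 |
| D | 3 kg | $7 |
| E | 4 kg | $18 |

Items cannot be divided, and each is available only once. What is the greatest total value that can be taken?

$48

This is a 0/1 knapsack; check combinations near the capacity.
- C+E: weight 7+4=11, value 30+18=48
- B+C: weight 2+7=9, value 12+30=42
- B+D+E: weight 2+3+4=9, value 12+7+18=37
Best: $48.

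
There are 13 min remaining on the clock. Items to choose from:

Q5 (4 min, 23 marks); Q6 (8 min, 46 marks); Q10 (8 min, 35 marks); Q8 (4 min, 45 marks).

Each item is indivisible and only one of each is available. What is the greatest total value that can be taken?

This is a 0/1 knapsack; check combinations near the capacity.
- Q6+Q8: time 8+4=12, value 46+45=91
- Q10+Q8: time 8+4=12, value 35+45=80
- Q5+Q6: time 4+8=12, value 23+46=69
- Q5+Q8: time 4+4=8, value 23+45=68
- Q5+Q10: time 4+8=12, value 23+35=58
Best: 91 marks.

91 marks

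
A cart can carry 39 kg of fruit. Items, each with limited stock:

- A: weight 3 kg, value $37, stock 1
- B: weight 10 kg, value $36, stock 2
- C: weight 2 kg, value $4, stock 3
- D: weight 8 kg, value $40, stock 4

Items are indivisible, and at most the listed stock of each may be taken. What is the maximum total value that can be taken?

Top feasible selections:
- 1×A + 2×C + 4×D: weight 39, value 205
- 1×A + 1×C + 4×D: weight 37, value 201
- 1×A + 4×D: weight 35, value 197
- 1×A + 1×B + 1×C + 3×D: weight 39, value 197
Best: $205.

$205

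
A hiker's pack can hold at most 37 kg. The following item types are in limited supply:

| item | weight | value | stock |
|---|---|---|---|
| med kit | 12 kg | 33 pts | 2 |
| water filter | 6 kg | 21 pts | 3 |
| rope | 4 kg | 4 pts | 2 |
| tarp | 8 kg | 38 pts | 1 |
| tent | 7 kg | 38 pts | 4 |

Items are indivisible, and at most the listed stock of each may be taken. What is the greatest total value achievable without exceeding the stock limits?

Top feasible selections:
- 1×tarp + 4×tent: weight 36, value 190
- 1×water filter + 4×tent: weight 34, value 173
- 1×water filter + 1×tarp + 3×tent: weight 35, value 173
Best: 190 pts.

190 pts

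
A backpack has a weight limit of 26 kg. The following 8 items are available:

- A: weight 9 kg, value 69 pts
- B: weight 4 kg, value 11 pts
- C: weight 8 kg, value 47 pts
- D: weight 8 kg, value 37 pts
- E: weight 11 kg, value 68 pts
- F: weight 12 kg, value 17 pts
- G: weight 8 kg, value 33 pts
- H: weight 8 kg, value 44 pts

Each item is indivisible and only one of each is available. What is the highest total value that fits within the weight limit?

160 pts

This is a 0/1 knapsack; check combinations near the capacity.
- A+C+H: weight 9+8+8=25, value 69+47+44=160
- A+C+D: weight 9+8+8=25, value 69+47+37=153
- A+D+H: weight 9+8+8=25, value 69+37+44=150
- A+C+G: weight 9+8+8=25, value 69+47+33=149
Best: 160 pts.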